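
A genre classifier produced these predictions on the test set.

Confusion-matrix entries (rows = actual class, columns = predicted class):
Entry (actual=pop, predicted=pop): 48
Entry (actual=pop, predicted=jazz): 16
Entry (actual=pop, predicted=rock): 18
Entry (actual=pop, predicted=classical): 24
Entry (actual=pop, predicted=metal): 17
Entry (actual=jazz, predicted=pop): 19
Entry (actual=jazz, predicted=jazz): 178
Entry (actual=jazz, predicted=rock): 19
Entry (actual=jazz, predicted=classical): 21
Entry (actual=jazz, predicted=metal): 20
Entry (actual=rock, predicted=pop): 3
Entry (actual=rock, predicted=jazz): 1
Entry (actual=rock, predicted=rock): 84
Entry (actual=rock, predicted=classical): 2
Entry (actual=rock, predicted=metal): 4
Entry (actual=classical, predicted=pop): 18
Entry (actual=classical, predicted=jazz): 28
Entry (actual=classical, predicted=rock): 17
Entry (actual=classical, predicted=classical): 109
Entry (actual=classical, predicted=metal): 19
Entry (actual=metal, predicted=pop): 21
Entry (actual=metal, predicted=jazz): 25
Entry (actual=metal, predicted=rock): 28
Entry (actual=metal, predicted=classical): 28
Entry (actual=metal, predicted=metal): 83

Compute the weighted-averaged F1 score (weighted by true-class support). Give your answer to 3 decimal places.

Per-class F1 score (2·TP/(2·TP+FP+FN)):
  pop: TP=48, FP=19+3+18+21=61, FN=16+18+24+17=75 → 96/232 = 0.4138
  jazz: TP=178, FP=16+1+28+25=70, FN=19+19+21+20=79 → 356/505 = 0.7050
  rock: TP=84, FP=18+19+17+28=82, FN=3+1+2+4=10 → 168/260 = 0.6462
  classical: TP=109, FP=24+21+2+28=75, FN=18+28+17+19=82 → 218/375 = 0.5813
  metal: TP=83, FP=17+20+4+19=60, FN=21+25+28+28=102 → 166/328 = 0.5061
Weighted-F1 score = Σ (supportᵢ/N)·F1 scoreᵢ with N=850: (123/850)·0.4138 + (257/850)·0.7050 + (94/850)·0.6462 + (191/850)·0.5813 + (185/850)·0.5061 = 0.585

0.585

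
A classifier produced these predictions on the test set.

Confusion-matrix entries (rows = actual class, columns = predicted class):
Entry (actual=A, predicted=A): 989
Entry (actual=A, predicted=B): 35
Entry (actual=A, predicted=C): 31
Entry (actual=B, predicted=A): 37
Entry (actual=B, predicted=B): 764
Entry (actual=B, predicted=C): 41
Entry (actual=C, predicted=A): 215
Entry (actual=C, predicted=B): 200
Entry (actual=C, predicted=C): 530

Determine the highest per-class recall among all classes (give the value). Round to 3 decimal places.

Per-class recall (TP/(TP+FN)):
  A: TP=989, FN=35+31=66 → 989/1055 = 0.9374
  B: TP=764, FN=37+41=78 → 764/842 = 0.9074
  C: TP=530, FN=215+200=415 → 530/945 = 0.5608
Highest is class 'A' with recall = 0.937.

0.937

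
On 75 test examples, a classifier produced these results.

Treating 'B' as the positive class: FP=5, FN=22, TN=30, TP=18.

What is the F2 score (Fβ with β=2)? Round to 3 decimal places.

Fβ = (1+β²)·TP / ((1+β²)·TP + β²·FN + FP), with β²=4
= 5·18 / (5·18 + 4·22 + 5) = 0.492

0.492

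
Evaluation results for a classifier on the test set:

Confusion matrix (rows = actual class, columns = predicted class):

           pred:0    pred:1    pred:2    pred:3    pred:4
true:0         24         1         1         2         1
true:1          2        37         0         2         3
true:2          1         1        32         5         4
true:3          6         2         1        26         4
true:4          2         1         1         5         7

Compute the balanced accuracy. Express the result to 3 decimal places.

0.703

Balanced accuracy = mean of per-class recall.
  0: recall = 24/29 = 0.8276
  1: recall = 37/44 = 0.8409
  2: recall = 32/43 = 0.7442
  3: recall = 26/39 = 0.6667
  4: recall = 7/16 = 0.4375
Mean = (0.8276 + 0.8409 + 0.7442 + 0.6667 + 0.4375) / 5 = 0.703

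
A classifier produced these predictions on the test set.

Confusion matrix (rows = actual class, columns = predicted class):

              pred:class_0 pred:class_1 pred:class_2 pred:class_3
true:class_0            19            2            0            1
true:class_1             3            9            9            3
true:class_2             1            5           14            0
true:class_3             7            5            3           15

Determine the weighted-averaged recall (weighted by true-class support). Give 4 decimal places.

0.5938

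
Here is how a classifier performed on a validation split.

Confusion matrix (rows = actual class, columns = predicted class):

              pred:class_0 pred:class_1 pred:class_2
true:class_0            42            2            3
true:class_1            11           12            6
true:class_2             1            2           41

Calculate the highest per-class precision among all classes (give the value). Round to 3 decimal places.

0.820

Per-class precision (TP/(TP+FP)):
  class_0: TP=42, FP=11+1=12 → 42/54 = 0.7778
  class_1: TP=12, FP=2+2=4 → 12/16 = 0.7500
  class_2: TP=41, FP=3+6=9 → 41/50 = 0.8200
Highest is class 'class_2' with precision = 0.820.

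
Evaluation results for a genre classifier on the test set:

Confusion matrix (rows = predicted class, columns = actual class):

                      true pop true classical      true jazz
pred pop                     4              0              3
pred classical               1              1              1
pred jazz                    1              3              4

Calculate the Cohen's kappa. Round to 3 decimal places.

0.214

Observed agreement pₒ = trace/N = 9/18 = 0.5000
Expected agreement pₑ = Σ (rowᵢ·colᵢ)/N² = (6·7 + 4·3 + 8·8)/18² = 0.3642
κ = (pₒ − pₑ)/(1 − pₑ) = (0.5000 − 0.3642)/(1 − 0.3642) = 0.214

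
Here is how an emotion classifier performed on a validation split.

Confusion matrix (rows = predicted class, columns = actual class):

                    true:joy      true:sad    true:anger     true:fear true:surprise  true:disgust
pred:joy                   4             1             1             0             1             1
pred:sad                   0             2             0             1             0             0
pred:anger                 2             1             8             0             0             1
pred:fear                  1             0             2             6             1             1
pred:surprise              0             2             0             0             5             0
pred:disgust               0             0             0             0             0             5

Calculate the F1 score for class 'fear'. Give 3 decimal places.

0.667

F1 score = 2·TP/(2·TP+FP+FN).
fear: TP=6, FP=1+0+2+1+1=5, FN=0+1+0+0+0=1 → 12/18 = 0.6667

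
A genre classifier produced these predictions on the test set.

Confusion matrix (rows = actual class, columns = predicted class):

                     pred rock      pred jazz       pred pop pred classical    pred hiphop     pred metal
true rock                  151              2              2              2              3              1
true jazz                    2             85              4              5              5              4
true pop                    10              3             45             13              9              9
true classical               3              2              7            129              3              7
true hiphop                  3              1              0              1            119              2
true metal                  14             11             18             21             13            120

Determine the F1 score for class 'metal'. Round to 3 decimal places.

0.706

F1 score = 2·TP/(2·TP+FP+FN).
metal: TP=120, FP=1+4+9+7+2=23, FN=14+11+18+21+13=77 → 240/340 = 0.7059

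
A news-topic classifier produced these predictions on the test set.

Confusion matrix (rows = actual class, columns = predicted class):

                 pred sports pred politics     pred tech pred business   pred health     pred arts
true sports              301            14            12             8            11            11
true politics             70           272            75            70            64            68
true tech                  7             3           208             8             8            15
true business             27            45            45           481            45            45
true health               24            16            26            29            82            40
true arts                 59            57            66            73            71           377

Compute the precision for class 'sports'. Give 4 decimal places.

0.6168

precision = TP/(TP+FP).
sports: TP=301, FP=70+7+27+24+59=187 → 301/488 = 0.61680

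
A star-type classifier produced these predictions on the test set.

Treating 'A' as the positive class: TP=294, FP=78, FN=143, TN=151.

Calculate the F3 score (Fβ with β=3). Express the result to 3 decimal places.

Fβ = (1+β²)·TP / ((1+β²)·TP + β²·FN + FP), with β²=9
= 10·294 / (10·294 + 9·143 + 78) = 0.683

0.683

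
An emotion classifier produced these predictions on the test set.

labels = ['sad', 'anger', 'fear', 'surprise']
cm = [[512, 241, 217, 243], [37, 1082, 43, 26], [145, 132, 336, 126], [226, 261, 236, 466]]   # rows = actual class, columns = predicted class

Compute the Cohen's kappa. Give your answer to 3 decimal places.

Observed agreement pₒ = trace/N = 2396/4329 = 0.5535
Expected agreement pₑ = Σ (rowᵢ·colᵢ)/N² = (1213·920 + 1188·1716 + 739·832 + 1189·861)/4329² = 0.2558
κ = (pₒ − pₑ)/(1 − pₑ) = (0.5535 − 0.2558)/(1 − 0.2558) = 0.400

0.400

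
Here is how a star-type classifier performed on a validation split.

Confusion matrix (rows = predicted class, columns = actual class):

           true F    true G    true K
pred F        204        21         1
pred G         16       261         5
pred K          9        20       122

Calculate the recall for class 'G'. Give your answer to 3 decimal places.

0.864

recall = TP/(TP+FN).
G: TP=261, FN=21+20=41 → 261/302 = 0.8642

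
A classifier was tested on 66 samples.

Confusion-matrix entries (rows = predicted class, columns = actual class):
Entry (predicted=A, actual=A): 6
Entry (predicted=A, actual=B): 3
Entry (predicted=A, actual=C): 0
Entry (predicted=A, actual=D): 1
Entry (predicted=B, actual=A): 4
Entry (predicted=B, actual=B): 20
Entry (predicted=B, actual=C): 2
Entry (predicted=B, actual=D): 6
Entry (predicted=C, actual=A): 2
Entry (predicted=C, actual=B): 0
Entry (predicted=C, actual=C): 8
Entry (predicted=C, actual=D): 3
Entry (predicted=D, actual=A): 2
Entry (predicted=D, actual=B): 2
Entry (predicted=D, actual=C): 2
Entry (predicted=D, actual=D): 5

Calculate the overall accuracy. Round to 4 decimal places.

0.5909

Accuracy = trace / total = (6+20+8+5=39) / 66 = 39/66 = 0.5909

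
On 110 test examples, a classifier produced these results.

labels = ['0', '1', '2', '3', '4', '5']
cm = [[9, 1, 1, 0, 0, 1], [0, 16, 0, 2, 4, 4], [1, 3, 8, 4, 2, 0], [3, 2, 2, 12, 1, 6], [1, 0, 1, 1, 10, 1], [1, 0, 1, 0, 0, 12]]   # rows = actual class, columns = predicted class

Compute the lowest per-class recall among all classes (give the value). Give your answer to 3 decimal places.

Per-class recall (TP/(TP+FN)):
  0: TP=9, FN=1+1+0+0+1=3 → 9/12 = 0.7500
  1: TP=16, FN=0+0+2+4+4=10 → 16/26 = 0.6154
  2: TP=8, FN=1+3+4+2+0=10 → 8/18 = 0.4444
  3: TP=12, FN=3+2+2+1+6=14 → 12/26 = 0.4615
  4: TP=10, FN=1+0+1+1+1=4 → 10/14 = 0.7143
  5: TP=12, FN=1+0+1+0+0=2 → 12/14 = 0.8571
Lowest is class '2' with recall = 0.444.

0.444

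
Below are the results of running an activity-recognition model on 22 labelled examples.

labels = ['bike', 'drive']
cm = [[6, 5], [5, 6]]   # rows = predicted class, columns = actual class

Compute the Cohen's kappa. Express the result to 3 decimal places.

0.091

Observed agreement pₒ = trace/N = 12/22 = 0.5455
Expected agreement pₑ = Σ (rowᵢ·colᵢ)/N² = (11·11 + 11·11)/22² = 0.5000
κ = (pₒ − pₑ)/(1 − pₑ) = (0.5455 − 0.5000)/(1 − 0.5000) = 0.091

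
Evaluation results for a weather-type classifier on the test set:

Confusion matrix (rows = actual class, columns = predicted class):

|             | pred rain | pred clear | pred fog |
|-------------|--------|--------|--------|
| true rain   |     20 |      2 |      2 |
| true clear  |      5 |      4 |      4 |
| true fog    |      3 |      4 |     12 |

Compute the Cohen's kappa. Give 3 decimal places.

0.438

Observed agreement pₒ = trace/N = 36/56 = 0.6429
Expected agreement pₑ = Σ (rowᵢ·colᵢ)/N² = (24·28 + 13·10 + 19·18)/56² = 0.3648
κ = (pₒ − pₑ)/(1 − pₑ) = (0.6429 − 0.3648)/(1 − 0.3648) = 0.438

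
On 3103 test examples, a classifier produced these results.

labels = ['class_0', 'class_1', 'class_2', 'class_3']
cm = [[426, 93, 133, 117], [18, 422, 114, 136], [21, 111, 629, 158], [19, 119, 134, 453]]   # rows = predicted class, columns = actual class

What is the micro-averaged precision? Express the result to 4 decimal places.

0.6220

Micro-averaging pools counts across classes: ΣTP=1930, ΣFP=1173, ΣFN=1173.
Micro-precision = TP/(TP+FP) on pooled counts = 0.6220 (equals overall accuracy in single-label multiclass).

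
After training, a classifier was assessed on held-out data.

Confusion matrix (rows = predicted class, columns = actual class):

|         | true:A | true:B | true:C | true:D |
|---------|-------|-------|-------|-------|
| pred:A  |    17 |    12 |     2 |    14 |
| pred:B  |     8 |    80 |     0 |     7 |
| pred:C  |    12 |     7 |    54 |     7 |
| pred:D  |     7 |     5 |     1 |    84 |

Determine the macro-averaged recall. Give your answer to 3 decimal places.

0.713

Per-class recall (TP/(TP+FN)):
  A: TP=17, FN=8+12+7=27 → 17/44 = 0.3864
  B: TP=80, FN=12+7+5=24 → 80/104 = 0.7692
  C: TP=54, FN=2+0+1=3 → 54/57 = 0.9474
  D: TP=84, FN=14+7+7=28 → 84/112 = 0.7500
Macro-recall = mean = (0.3864 + 0.7692 + 0.9474 + 0.7500) / 4 = 0.713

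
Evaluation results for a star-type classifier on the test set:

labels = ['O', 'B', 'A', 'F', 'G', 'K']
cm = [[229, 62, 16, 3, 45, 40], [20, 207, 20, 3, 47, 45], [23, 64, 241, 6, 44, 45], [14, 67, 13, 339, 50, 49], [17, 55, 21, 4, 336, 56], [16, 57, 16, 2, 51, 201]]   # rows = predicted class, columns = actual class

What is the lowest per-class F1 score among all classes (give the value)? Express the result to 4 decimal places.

Per-class F1 score (2·TP/(2·TP+FP+FN)):
  O: TP=229, FP=62+16+3+45+40=166, FN=20+23+14+17+16=90 → 458/714 = 0.64146
  B: TP=207, FP=20+20+3+47+45=135, FN=62+64+67+55+57=305 → 414/854 = 0.48478
  A: TP=241, FP=23+64+6+44+45=182, FN=16+20+13+21+16=86 → 482/750 = 0.64267
  F: TP=339, FP=14+67+13+50+49=193, FN=3+3+6+4+2=18 → 678/889 = 0.76265
  G: TP=336, FP=17+55+21+4+56=153, FN=45+47+44+50+51=237 → 672/1062 = 0.63277
  K: TP=201, FP=16+57+16+2+51=142, FN=40+45+45+49+56=235 → 402/779 = 0.51605
Lowest is class 'B' with F1 score = 0.4848.

0.4848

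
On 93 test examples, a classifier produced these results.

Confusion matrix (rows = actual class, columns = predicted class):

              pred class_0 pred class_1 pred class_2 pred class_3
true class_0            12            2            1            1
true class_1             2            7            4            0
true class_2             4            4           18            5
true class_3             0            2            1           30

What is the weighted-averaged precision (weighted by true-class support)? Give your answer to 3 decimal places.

0.726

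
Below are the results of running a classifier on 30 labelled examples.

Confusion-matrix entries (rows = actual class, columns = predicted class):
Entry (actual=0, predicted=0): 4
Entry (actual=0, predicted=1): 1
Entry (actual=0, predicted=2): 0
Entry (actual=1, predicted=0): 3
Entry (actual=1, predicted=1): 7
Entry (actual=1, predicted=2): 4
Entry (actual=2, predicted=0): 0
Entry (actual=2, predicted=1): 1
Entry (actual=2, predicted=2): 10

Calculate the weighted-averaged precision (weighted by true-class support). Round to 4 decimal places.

0.7201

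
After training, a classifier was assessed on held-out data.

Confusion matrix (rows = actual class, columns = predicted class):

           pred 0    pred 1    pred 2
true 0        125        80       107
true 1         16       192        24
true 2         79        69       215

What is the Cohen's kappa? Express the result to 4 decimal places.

0.3808

Observed agreement pₒ = trace/N = 532/907 = 0.58655
Expected agreement pₑ = Σ (rowᵢ·colᵢ)/N² = (312·220 + 232·341 + 363·346)/907² = 0.33228
κ = (pₒ − pₑ)/(1 − pₑ) = (0.58655 − 0.33228)/(1 − 0.33228) = 0.3808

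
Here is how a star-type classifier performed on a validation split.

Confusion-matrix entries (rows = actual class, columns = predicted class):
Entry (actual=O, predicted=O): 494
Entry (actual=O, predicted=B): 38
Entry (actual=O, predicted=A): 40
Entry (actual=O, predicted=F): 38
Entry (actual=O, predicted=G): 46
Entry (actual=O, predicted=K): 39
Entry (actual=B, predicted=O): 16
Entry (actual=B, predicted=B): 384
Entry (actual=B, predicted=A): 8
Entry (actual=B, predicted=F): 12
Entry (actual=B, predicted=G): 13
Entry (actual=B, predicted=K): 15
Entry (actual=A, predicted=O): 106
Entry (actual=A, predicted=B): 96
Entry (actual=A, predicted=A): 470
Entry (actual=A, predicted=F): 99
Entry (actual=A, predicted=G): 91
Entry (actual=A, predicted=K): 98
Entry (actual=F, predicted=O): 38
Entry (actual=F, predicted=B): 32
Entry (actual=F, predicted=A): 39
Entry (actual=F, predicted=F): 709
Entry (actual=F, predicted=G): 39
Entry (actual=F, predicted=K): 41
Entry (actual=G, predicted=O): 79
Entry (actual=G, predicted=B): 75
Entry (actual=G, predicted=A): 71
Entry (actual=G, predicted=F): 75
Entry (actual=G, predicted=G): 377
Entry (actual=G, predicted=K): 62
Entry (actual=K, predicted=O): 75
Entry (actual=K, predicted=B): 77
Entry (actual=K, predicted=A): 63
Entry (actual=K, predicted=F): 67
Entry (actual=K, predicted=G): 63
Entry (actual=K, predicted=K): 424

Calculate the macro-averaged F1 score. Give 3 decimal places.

Per-class F1 score (2·TP/(2·TP+FP+FN)):
  O: TP=494, FP=16+106+38+79+75=314, FN=38+40+38+46+39=201 → 988/1503 = 0.6574
  B: TP=384, FP=38+96+32+75+77=318, FN=16+8+12+13+15=64 → 768/1150 = 0.6678
  A: TP=470, FP=40+8+39+71+63=221, FN=106+96+99+91+98=490 → 940/1651 = 0.5694
  F: TP=709, FP=38+12+99+75+67=291, FN=38+32+39+39+41=189 → 1418/1898 = 0.7471
  G: TP=377, FP=46+13+91+39+63=252, FN=79+75+71+75+62=362 → 754/1368 = 0.5512
  K: TP=424, FP=39+15+98+41+62=255, FN=75+77+63+67+63=345 → 848/1448 = 0.5856
Macro-F1 score = mean = (0.6574 + 0.6678 + 0.5694 + 0.7471 + 0.5512 + 0.5856) / 6 = 0.630

0.630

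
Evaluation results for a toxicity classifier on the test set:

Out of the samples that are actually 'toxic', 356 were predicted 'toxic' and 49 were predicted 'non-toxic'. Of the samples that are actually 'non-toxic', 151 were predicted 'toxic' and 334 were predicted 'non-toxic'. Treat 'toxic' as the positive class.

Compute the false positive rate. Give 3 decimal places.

0.311

FPR = FP/(FP+TN) = 151/(151+334) = 0.311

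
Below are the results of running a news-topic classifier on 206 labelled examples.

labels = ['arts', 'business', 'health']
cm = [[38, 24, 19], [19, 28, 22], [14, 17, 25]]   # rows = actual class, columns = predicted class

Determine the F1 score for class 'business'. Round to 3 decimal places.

0.406

Treat 'business' as positive and all other classes as negative.
F1 score = 2·TP/(2·TP+FP+FN).
business: TP=28, FP=24+17=41, FN=19+22=41 → 56/138 = 0.4058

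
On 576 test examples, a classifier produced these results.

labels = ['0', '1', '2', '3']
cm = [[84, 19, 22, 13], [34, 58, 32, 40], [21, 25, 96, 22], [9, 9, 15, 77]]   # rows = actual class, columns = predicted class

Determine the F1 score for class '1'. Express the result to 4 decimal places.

One-vs-rest for '1': TP = diagonal; FP = other classes predicted '1'; FN = '1' predicted as other.
F1 score = 2·TP/(2·TP+FP+FN).
1: TP=58, FP=19+25+9=53, FN=34+32+40=106 → 116/275 = 0.42182

0.4218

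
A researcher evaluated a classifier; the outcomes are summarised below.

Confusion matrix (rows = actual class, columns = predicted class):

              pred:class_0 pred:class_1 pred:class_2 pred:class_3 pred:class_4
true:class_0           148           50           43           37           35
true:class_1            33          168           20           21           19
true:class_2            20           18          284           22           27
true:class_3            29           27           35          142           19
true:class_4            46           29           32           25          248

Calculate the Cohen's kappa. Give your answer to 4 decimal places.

0.5316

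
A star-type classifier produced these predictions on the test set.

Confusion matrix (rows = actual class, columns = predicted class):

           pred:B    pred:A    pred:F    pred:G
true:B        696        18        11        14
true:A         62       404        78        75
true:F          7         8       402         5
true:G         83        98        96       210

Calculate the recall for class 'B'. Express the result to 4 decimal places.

One-vs-rest for 'B': TP = diagonal; FP = other classes predicted 'B'; FN = 'B' predicted as other.
recall = TP/(TP+FN).
B: TP=696, FN=18+11+14=43 → 696/739 = 0.94181

0.9418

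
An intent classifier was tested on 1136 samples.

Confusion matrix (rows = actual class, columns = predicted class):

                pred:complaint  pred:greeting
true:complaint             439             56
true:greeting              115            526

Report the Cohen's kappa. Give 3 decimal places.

Observed agreement pₒ = trace/N = 965/1136 = 0.8495
Expected agreement pₑ = Σ (rowᵢ·colᵢ)/N² = (495·554 + 641·582)/1136² = 0.5016
κ = (pₒ − pₑ)/(1 − pₑ) = (0.8495 − 0.5016)/(1 − 0.5016) = 0.698

0.698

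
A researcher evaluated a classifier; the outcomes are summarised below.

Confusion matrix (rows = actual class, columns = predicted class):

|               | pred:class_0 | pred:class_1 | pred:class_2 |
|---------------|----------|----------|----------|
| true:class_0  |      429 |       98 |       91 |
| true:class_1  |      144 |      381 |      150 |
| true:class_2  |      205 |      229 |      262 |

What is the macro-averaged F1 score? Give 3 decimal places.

Per-class F1 score (2·TP/(2·TP+FP+FN)):
  class_0: TP=429, FP=144+205=349, FN=98+91=189 → 858/1396 = 0.6146
  class_1: TP=381, FP=98+229=327, FN=144+150=294 → 762/1383 = 0.5510
  class_2: TP=262, FP=91+150=241, FN=205+229=434 → 524/1199 = 0.4370
Macro-F1 score = mean = (0.6146 + 0.5510 + 0.4370) / 3 = 0.534

0.534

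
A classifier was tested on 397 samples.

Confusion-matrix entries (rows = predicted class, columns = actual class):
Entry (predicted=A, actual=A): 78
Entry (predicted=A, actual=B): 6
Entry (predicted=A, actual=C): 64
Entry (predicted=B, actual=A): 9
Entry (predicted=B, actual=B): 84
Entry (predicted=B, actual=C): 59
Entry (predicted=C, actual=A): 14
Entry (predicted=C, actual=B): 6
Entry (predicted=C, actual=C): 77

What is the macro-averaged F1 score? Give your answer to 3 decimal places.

Per-class F1 score (2·TP/(2·TP+FP+FN)):
  A: TP=78, FP=6+64=70, FN=9+14=23 → 156/249 = 0.6265
  B: TP=84, FP=9+59=68, FN=6+6=12 → 168/248 = 0.6774
  C: TP=77, FP=14+6=20, FN=64+59=123 → 154/297 = 0.5185
Macro-F1 score = mean = (0.6265 + 0.6774 + 0.5185) / 3 = 0.607

0.607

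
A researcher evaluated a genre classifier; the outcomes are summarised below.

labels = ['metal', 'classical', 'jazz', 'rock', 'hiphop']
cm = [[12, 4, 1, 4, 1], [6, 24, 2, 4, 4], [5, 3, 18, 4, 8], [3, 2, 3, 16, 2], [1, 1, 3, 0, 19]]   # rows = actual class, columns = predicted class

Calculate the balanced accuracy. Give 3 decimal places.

Balanced accuracy = mean of per-class recall.
  metal: recall = 12/22 = 0.5455
  classical: recall = 24/40 = 0.6000
  jazz: recall = 18/38 = 0.4737
  rock: recall = 16/26 = 0.6154
  hiphop: recall = 19/24 = 0.7917
Mean = (0.5455 + 0.6000 + 0.4737 + 0.6154 + 0.7917) / 5 = 0.605

0.605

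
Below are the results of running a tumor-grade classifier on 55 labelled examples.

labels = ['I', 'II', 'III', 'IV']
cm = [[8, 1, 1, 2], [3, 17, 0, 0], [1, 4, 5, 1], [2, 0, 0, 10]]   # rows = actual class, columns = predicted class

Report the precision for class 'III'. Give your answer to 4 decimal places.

precision = TP/(TP+FP).
III: TP=5, FP=1+0+0=1 → 5/6 = 0.83333

0.8333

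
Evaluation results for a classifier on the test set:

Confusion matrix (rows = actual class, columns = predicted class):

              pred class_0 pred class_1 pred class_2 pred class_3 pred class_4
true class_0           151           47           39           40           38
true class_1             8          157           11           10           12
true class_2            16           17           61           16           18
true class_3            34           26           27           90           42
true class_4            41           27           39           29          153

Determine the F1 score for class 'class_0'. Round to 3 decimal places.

0.535

Take TP from the diagonal, FP from the rest of the 'class_0' prediction marginal, FN from the rest of the 'class_0' actual marginal.
F1 score = 2·TP/(2·TP+FP+FN).
class_0: TP=151, FP=8+16+34+41=99, FN=47+39+40+38=164 → 302/565 = 0.5345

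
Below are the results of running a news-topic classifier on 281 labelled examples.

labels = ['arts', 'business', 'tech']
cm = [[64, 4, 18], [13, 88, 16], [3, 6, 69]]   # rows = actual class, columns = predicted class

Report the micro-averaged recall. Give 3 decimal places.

0.786

Micro-averaging pools counts across classes: ΣTP=221, ΣFP=60, ΣFN=60.
Micro-recall = TP/(TP+FN) on pooled counts = 0.786 (equals overall accuracy in single-label multiclass).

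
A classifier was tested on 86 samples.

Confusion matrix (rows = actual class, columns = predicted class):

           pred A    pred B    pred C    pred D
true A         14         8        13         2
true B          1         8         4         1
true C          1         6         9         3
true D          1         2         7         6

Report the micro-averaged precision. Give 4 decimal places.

0.4302

Micro-averaging pools counts across classes: ΣTP=37, ΣFP=49, ΣFN=49.
Micro-precision = TP/(TP+FP) on pooled counts = 0.4302 (equals overall accuracy in single-label multiclass).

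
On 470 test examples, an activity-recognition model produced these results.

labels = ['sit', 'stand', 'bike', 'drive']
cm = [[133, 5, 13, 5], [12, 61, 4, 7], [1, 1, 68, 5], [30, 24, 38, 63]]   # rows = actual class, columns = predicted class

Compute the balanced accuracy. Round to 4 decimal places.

0.7230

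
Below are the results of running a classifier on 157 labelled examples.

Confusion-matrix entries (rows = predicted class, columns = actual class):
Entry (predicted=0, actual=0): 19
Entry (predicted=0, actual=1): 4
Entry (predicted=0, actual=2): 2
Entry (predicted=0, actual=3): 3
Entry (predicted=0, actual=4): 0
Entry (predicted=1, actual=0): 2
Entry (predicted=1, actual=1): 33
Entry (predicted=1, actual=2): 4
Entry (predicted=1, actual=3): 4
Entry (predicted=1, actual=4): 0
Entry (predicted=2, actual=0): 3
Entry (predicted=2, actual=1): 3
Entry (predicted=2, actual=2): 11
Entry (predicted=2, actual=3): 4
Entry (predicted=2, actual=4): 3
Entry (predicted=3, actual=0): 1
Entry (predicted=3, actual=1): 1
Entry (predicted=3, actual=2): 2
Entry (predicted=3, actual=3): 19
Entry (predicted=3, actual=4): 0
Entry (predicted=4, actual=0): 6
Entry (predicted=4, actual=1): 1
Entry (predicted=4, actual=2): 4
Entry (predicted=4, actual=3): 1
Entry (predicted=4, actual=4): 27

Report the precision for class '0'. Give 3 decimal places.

0.679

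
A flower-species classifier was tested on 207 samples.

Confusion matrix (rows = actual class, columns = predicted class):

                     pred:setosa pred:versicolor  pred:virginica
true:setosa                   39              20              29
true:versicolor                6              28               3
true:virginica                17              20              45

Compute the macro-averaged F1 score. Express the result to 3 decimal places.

Per-class F1 score (2·TP/(2·TP+FP+FN)):
  setosa: TP=39, FP=6+17=23, FN=20+29=49 → 78/150 = 0.5200
  versicolor: TP=28, FP=20+20=40, FN=6+3=9 → 56/105 = 0.5333
  virginica: TP=45, FP=29+3=32, FN=17+20=37 → 90/159 = 0.5660
Macro-F1 score = mean = (0.5200 + 0.5333 + 0.5660) / 3 = 0.540

0.540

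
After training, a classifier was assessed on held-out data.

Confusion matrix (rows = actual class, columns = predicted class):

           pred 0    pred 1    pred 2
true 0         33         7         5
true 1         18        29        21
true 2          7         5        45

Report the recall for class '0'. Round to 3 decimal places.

0.733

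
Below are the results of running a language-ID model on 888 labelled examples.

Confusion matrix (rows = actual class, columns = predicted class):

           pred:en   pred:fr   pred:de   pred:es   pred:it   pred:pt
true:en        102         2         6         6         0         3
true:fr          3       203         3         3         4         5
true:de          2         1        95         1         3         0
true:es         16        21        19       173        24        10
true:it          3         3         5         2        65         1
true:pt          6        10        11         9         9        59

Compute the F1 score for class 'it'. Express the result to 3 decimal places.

0.707

F1 score = 2·TP/(2·TP+FP+FN).
it: TP=65, FP=0+4+3+24+9=40, FN=3+3+5+2+1=14 → 130/184 = 0.7065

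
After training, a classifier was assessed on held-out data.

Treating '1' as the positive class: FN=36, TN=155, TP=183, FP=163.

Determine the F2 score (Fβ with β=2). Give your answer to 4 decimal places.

0.7488

Fβ = (1+β²)·TP / ((1+β²)·TP + β²·FN + FP), with β²=4
= 5·183 / (5·183 + 4·36 + 163) = 0.7488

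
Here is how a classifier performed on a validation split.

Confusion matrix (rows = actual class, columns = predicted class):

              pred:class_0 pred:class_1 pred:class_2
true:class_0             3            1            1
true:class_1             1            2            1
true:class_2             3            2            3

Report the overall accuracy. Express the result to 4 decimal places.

Accuracy = trace / total = (3+2+3=8) / 17 = 8/17 = 0.4706

0.4706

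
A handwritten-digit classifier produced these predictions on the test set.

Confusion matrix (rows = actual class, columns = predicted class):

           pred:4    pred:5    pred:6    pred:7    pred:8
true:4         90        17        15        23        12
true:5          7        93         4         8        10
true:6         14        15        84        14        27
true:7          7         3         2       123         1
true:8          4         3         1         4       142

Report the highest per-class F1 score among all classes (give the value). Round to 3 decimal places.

Per-class F1 score (2·TP/(2·TP+FP+FN)):
  4: TP=90, FP=7+14+7+4=32, FN=17+15+23+12=67 → 180/279 = 0.6452
  5: TP=93, FP=17+15+3+3=38, FN=7+4+8+10=29 → 186/253 = 0.7352
  6: TP=84, FP=15+4+2+1=22, FN=14+15+14+27=70 → 168/260 = 0.6462
  7: TP=123, FP=23+8+14+4=49, FN=7+3+2+1=13 → 246/308 = 0.7987
  8: TP=142, FP=12+10+27+1=50, FN=4+3+1+4=12 → 284/346 = 0.8208
Highest is class '8' with F1 score = 0.821.

0.821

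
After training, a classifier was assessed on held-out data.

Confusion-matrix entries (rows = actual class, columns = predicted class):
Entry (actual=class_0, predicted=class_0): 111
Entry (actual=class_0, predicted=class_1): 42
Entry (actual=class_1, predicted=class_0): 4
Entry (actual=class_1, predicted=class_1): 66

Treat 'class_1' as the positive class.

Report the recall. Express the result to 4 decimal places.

0.9429

Recall = TP/(TP+FN) = 66/(66+4) = 66/70 = 0.9429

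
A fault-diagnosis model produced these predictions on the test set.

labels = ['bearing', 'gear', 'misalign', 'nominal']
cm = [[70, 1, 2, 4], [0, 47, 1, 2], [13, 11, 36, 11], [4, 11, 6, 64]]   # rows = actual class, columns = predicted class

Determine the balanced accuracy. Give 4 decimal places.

0.7773

Balanced accuracy = mean of per-class recall.
  bearing: recall = 70/77 = 0.90909
  gear: recall = 47/50 = 0.94000
  misalign: recall = 36/71 = 0.50704
  nominal: recall = 64/85 = 0.75294
Mean = (0.90909 + 0.94000 + 0.50704 + 0.75294) / 4 = 0.7773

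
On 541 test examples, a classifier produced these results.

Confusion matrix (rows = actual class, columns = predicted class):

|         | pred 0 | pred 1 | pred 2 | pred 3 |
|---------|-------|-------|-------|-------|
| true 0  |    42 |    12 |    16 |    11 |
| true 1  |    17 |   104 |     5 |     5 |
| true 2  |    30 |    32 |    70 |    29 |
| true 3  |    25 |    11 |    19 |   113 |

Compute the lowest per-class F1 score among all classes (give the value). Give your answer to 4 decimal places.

0.4308

Per-class F1 score (2·TP/(2·TP+FP+FN)):
  0: TP=42, FP=17+30+25=72, FN=12+16+11=39 → 84/195 = 0.43077
  1: TP=104, FP=12+32+11=55, FN=17+5+5=27 → 208/290 = 0.71724
  2: TP=70, FP=16+5+19=40, FN=30+32+29=91 → 140/271 = 0.51661
  3: TP=113, FP=11+5+29=45, FN=25+11+19=55 → 226/326 = 0.69325
Lowest is class '0' with F1 score = 0.4308.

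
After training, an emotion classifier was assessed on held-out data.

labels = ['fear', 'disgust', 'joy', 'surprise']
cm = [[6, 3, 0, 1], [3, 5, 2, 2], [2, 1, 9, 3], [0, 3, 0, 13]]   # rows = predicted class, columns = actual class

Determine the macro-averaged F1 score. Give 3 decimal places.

Per-class F1 score (2·TP/(2·TP+FP+FN)):
  fear: TP=6, FP=3+0+1=4, FN=3+2+0=5 → 12/21 = 0.5714
  disgust: TP=5, FP=3+2+2=7, FN=3+1+3=7 → 10/24 = 0.4167
  joy: TP=9, FP=2+1+3=6, FN=0+2+0=2 → 18/26 = 0.6923
  surprise: TP=13, FP=0+3+0=3, FN=1+2+3=6 → 26/35 = 0.7429
Macro-F1 score = mean = (0.5714 + 0.4167 + 0.6923 + 0.7429) / 4 = 0.606

0.606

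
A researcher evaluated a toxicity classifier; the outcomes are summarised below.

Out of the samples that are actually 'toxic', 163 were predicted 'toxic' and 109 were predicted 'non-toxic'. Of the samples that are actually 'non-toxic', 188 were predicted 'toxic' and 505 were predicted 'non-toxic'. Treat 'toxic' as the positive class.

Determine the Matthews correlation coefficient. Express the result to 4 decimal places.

0.3067

MCC = (TP·TN − FP·FN) / √((TP+FP)(TP+FN)(TN+FP)(TN+FN))
Numerator = 163·505 − 188·109 = 61823
Denominator = √(351·272·693·614) = √40623526944 = 201552.7895
MCC = 61823 / 201552.7895 = 0.3067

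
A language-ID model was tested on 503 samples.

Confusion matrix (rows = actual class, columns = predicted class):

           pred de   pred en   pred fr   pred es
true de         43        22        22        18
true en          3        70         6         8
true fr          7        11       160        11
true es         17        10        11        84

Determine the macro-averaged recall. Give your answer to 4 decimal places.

0.6873

Per-class recall (TP/(TP+FN)):
  de: TP=43, FN=22+22+18=62 → 43/105 = 0.40952
  en: TP=70, FN=3+6+8=17 → 70/87 = 0.80460
  fr: TP=160, FN=7+11+11=29 → 160/189 = 0.84656
  es: TP=84, FN=17+10+11=38 → 84/122 = 0.68852
Macro-recall = mean = (0.40952 + 0.80460 + 0.84656 + 0.68852) / 4 = 0.6873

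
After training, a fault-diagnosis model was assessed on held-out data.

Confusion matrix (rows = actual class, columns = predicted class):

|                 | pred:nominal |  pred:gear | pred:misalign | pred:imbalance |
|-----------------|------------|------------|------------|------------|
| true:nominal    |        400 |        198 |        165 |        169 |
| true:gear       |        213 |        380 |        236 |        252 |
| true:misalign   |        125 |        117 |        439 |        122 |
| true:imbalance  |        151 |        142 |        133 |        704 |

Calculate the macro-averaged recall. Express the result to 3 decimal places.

0.488

Per-class recall (TP/(TP+FN)):
  nominal: TP=400, FN=198+165+169=532 → 400/932 = 0.4292
  gear: TP=380, FN=213+236+252=701 → 380/1081 = 0.3515
  misalign: TP=439, FN=125+117+122=364 → 439/803 = 0.5467
  imbalance: TP=704, FN=151+142+133=426 → 704/1130 = 0.6230
Macro-recall = mean = (0.4292 + 0.3515 + 0.5467 + 0.6230) / 4 = 0.488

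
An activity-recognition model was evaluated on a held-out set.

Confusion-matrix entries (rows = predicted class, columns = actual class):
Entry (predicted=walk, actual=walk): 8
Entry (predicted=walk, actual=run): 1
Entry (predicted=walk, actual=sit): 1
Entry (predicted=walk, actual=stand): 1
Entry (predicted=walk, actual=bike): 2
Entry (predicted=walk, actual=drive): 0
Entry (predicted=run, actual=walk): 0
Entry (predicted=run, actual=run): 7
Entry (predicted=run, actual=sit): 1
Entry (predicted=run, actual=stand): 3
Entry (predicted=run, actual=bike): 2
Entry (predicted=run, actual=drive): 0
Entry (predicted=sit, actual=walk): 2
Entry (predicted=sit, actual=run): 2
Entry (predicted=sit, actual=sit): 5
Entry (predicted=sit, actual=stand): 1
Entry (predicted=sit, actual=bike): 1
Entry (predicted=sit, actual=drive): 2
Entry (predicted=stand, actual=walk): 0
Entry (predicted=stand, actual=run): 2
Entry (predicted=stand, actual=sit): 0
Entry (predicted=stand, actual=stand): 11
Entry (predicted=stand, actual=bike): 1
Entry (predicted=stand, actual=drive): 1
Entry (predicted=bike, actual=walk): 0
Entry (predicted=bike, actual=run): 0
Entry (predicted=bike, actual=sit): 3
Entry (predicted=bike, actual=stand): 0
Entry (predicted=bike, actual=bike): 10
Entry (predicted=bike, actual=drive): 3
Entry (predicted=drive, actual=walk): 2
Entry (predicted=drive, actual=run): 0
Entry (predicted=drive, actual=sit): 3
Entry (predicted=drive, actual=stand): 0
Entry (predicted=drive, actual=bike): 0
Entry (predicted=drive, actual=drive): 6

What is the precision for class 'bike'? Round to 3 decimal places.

One-vs-rest for 'bike': TP = diagonal; FP = other classes predicted 'bike'; FN = 'bike' predicted as other.
precision = TP/(TP+FP).
bike: TP=10, FP=0+0+3+0+3=6 → 10/16 = 0.6250

0.625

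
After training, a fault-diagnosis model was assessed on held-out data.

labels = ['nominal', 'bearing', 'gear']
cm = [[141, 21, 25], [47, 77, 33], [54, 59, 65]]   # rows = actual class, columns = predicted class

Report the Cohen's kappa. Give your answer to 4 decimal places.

0.3095

Observed agreement pₒ = trace/N = 283/522 = 0.54215
Expected agreement pₑ = Σ (rowᵢ·colᵢ)/N² = (187·242 + 157·157 + 178·123)/522² = 0.33689
κ = (pₒ − pₑ)/(1 − pₑ) = (0.54215 − 0.33689)/(1 − 0.33689) = 0.3095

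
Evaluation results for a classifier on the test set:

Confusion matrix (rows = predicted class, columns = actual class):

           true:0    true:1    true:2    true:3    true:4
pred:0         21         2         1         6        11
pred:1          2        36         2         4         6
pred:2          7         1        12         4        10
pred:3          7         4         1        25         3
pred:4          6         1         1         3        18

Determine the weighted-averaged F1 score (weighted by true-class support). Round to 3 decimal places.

Per-class F1 score (2·TP/(2·TP+FP+FN)):
  0: TP=21, FP=2+1+6+11=20, FN=2+7+7+6=22 → 42/84 = 0.5000
  1: TP=36, FP=2+2+4+6=14, FN=2+1+4+1=8 → 72/94 = 0.7660
  2: TP=12, FP=7+1+4+10=22, FN=1+2+1+1=5 → 24/51 = 0.4706
  3: TP=25, FP=7+4+1+3=15, FN=6+4+4+3=17 → 50/82 = 0.6098
  4: TP=18, FP=6+1+1+3=11, FN=11+6+10+3=30 → 36/77 = 0.4675
Weighted-F1 score = Σ (supportᵢ/N)·F1 scoreᵢ with N=194: (43/194)·0.5000 + (44/194)·0.7660 + (17/194)·0.4706 + (42/194)·0.6098 + (48/194)·0.4675 = 0.573

0.573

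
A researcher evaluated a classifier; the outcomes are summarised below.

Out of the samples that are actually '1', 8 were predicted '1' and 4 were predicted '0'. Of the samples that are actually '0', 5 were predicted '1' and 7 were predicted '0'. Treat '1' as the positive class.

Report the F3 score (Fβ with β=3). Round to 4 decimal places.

Fβ = (1+β²)·TP / ((1+β²)·TP + β²·FN + FP), with β²=9
= 10·8 / (10·8 + 9·4 + 5) = 0.6612

0.6612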